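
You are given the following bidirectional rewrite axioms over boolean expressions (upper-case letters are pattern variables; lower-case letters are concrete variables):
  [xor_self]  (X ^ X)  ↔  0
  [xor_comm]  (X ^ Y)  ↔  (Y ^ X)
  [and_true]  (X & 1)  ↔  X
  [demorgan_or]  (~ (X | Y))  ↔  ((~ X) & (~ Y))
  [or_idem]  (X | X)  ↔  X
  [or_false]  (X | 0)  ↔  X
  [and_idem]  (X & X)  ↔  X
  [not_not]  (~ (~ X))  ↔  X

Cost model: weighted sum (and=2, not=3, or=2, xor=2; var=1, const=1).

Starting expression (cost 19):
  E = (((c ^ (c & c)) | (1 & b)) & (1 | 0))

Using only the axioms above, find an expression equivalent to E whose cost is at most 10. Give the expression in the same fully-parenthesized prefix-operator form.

((c ^ c) | (1 & b))   [cost 10]

1. [and_idem →] (c & c)  →  c;  E = (((c ^ c) | (1 & b)) & (1 | 0))
2. [or_false →] (1 | 0)  →  1;  E = (((c ^ c) | (1 & b)) & 1)
3. [and_true →] (((c ^ c) | (1 & b)) & 1)  →  ((c ^ c) | (1 & b));  cost 10 ≤ 10, done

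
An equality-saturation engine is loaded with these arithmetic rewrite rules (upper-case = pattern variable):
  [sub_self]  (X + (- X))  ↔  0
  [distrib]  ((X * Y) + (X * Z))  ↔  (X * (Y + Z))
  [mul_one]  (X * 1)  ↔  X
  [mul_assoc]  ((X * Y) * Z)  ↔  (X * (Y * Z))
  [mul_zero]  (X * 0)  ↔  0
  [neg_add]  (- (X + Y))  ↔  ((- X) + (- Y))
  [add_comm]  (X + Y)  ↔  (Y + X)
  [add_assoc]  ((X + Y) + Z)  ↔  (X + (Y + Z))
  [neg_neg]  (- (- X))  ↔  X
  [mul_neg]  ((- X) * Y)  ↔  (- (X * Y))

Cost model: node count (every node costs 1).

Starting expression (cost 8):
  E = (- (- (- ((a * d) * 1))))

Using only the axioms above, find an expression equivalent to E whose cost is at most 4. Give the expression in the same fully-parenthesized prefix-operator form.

(- (a * d))   [cost 4]

1. [neg_neg →] (- (- ((a * d) * 1)))  →  ((a * d) * 1);  E = (- ((a * d) * 1))
2. [mul_assoc →] ((a * d) * 1)  →  (a * (d * 1));  E = (- (a * (d * 1)))
3. [mul_one →] (d * 1)  →  d;  cost 4 ≤ 4, done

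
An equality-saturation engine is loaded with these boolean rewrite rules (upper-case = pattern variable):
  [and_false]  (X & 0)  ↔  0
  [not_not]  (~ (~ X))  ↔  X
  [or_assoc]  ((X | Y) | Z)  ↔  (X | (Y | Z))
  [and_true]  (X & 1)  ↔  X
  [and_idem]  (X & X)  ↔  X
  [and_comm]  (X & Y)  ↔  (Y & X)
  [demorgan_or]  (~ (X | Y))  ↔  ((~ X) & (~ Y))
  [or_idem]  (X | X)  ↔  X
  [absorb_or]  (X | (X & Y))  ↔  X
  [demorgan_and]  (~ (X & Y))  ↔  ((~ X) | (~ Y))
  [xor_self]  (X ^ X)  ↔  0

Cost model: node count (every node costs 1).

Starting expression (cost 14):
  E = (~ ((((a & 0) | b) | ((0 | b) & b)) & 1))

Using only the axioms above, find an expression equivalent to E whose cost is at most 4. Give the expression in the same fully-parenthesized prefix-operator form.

(~ (0 | b))   [cost 4]

1. [and_false →] (a & 0)  →  0;  E = (~ (((0 | b) | ((0 | b) & b)) & 1))
2. [absorb_or →] ((0 | b) | ((0 | b) & b))  →  (0 | b);  E = (~ ((0 | b) & 1))
3. [and_true →] ((0 | b) & 1)  →  (0 | b);  cost 4 ≤ 4, done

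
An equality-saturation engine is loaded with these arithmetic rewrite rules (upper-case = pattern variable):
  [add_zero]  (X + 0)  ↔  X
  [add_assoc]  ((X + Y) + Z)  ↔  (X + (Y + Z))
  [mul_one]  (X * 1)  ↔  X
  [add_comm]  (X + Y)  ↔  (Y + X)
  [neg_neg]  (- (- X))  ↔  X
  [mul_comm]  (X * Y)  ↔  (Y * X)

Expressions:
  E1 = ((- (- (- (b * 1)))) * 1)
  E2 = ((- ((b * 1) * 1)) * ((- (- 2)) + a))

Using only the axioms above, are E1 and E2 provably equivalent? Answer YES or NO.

NO

The axioms are sound identities: if E1 ↔* E2 then E1 and E2 evaluate identically under any assignment.
Under a=0, b=1: E1 evaluates to -1, E2 to -2. Distinct ⇒ no rewrite sequence connects them.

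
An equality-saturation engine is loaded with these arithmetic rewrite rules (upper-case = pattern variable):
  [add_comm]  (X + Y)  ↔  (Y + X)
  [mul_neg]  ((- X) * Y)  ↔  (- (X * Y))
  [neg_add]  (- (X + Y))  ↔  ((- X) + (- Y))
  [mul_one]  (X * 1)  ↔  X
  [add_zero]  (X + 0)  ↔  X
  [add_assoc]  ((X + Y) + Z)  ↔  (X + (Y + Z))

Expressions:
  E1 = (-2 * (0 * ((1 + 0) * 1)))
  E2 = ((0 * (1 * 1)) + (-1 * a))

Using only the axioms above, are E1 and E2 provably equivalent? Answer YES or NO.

NO

Every axiom is a valid identity, so a rewrite proof would force E1 and E2 to agree under every assignment.
At a=1: E1 = 0 but E2 = -1; they differ, so no derivation exists.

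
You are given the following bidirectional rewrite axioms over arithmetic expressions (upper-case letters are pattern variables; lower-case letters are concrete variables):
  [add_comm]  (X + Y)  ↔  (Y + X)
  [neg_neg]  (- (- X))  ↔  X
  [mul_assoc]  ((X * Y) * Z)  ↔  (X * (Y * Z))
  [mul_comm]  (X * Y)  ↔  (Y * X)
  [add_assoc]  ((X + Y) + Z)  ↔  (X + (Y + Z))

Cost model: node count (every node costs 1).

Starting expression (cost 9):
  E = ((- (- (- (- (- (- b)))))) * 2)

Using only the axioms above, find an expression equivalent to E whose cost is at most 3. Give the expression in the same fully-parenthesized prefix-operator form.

1. [neg_neg →] (- (- (- b)))  →  (- b);  E = ((- (- (- (- b)))) * 2)
2. [neg_neg →] (- (- (- (- b))))  →  (- (- b));  E = ((- (- b)) * 2)
3. [neg_neg →] (- (- b))  →  b;  cost 3 ≤ 3, done

(b * 2)   [cost 3]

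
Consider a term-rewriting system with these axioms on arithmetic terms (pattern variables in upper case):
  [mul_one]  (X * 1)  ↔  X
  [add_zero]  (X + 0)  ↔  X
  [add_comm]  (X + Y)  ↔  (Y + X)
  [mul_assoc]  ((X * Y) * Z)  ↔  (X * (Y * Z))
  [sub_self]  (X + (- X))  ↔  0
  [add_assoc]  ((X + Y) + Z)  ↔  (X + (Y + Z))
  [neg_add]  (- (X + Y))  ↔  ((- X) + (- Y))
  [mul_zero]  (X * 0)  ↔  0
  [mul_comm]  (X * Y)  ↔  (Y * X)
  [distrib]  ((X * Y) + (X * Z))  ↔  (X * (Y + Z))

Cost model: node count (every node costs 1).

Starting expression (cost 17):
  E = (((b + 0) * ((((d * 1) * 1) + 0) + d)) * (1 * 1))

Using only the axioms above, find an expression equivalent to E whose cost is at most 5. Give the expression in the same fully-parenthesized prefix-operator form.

1. [mul_one →] ((d * 1) * 1)  →  (d * 1);  E = (((b + 0) * (((d * 1) + 0) + d)) * (1 * 1))
2. [add_zero →] (b + 0)  →  b;  E = ((b * (((d * 1) + 0) + d)) * (1 * 1))
3. [add_zero →] ((d * 1) + 0)  →  (d * 1);  E = ((b * ((d * 1) + d)) * (1 * 1))
4. [mul_one →] (d * 1)  →  d;  E = ((b * (d + d)) * (1 * 1))
5. [mul_one →] (1 * 1)  →  1;  E = ((b * (d + d)) * 1)
6. [mul_comm →] (b * (d + d))  →  ((d + d) * b);  E = (((d + d) * b) * 1)
7. [mul_one →] (((d + d) * b) * 1)  →  ((d + d) * b);  cost 5 ≤ 5, done

((d + d) * b)   [cost 5]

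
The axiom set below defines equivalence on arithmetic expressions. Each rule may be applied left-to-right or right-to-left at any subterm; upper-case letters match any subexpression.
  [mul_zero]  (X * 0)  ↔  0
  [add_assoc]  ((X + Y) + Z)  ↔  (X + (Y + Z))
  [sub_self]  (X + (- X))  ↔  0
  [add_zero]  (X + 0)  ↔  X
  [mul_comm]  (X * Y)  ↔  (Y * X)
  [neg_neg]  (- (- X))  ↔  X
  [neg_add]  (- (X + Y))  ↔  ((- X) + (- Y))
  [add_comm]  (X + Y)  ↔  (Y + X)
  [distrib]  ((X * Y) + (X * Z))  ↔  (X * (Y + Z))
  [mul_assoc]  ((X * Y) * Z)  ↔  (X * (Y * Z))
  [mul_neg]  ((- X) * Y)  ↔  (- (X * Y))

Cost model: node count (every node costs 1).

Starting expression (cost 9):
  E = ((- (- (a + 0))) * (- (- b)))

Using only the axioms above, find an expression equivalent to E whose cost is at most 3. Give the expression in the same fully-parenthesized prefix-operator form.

(1) (a + 0)  =[add_zero →]=  a    ⊢ ((- (- a)) * (- (- b)))
(2) (- (- b))  =[neg_neg →]=  b    ⊢ ((- (- a)) * b)
(3) (- (- a))  =[neg_neg →]=  a    ⊢ cost 3, within 3

(a * b)   [cost 3]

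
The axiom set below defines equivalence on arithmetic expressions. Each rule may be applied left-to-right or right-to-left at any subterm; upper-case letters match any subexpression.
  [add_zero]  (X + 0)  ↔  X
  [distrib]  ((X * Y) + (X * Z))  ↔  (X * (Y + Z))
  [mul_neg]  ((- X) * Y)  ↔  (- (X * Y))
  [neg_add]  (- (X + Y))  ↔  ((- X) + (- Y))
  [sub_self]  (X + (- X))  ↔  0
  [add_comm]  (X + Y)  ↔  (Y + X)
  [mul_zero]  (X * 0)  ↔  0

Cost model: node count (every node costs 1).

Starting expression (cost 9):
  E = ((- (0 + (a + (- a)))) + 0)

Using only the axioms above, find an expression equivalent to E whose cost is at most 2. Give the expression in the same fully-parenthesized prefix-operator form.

1. [sub_self →] (a + (- a))  →  0;  E = ((- (0 + 0)) + 0)
2. [add_zero →] (0 + 0)  →  0;  E = ((- 0) + 0)
3. [add_zero →] ((- 0) + 0)  →  (- 0);  cost 2 ≤ 2, done

(- 0)   [cost 2]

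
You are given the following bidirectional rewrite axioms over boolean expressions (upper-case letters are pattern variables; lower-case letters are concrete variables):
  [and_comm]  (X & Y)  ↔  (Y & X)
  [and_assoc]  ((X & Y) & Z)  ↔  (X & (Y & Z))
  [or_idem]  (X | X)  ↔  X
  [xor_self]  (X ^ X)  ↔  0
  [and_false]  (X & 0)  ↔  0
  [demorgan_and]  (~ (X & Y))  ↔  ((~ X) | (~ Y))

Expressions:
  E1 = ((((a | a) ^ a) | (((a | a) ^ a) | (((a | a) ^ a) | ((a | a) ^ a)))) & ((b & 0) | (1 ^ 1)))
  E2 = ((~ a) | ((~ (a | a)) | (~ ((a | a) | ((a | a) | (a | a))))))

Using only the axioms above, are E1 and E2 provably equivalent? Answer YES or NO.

All listed rules preserve value, hence provable equivalence implies equal values everywhere; look for a separating assignment.
a=0, b=0 gives E1 ↦ 0, E2 ↦ 1; values differ ⇒ not provably equivalent.

NO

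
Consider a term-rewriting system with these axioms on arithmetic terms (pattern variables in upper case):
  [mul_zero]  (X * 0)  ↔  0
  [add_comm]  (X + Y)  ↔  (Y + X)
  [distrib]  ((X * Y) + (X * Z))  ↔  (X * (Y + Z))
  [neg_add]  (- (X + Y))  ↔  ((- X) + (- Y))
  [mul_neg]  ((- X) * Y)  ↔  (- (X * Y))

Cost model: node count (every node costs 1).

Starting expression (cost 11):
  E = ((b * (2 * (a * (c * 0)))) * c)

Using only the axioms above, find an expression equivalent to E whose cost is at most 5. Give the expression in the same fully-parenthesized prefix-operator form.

((b * 0) * c)   [cost 5]

1. [mul_zero →] (c * 0)  →  0;  E = ((b * (2 * (a * 0))) * c)
2. [mul_zero →] (a * 0)  →  0;  E = ((b * (2 * 0)) * c)
3. [mul_zero →] (2 * 0)  →  0;  cost 5 ≤ 5, done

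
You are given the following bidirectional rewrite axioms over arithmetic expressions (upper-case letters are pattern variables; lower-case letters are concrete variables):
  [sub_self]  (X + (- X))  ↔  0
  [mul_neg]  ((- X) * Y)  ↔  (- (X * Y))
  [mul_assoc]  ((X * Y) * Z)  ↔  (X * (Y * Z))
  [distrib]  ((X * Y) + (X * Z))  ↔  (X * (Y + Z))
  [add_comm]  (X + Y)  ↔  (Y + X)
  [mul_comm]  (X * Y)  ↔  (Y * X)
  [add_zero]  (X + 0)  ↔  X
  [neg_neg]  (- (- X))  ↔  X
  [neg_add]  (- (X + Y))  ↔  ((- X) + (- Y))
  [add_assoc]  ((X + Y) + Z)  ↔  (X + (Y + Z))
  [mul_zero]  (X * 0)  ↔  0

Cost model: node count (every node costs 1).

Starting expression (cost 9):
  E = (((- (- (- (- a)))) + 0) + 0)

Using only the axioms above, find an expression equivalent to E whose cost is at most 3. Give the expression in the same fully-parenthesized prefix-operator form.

(- (- a))   [cost 3]

1. [add_zero →] (((- (- (- (- a)))) + 0) + 0)  →  ((- (- (- (- a)))) + 0)
2. [add_zero →] ((- (- (- (- a)))) + 0)  →  (- (- (- (- a))))
3. [neg_neg →] (- (- (- a)))  →  (- a);  cost 3 ≤ 3, done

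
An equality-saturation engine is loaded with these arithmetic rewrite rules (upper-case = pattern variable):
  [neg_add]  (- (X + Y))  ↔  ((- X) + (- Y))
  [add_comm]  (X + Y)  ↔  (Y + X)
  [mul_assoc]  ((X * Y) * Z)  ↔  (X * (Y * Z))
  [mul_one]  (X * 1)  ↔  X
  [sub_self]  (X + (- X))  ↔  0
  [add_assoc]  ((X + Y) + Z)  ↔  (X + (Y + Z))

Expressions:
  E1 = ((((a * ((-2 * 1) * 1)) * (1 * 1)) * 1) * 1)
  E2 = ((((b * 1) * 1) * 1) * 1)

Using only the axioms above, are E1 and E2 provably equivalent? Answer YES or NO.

NO

Every axiom is a valid identity, so a rewrite proof would force E1 and E2 to agree under every assignment.
At a=0, b=1: E1 = 0 but E2 = 1; they differ, so no derivation exists.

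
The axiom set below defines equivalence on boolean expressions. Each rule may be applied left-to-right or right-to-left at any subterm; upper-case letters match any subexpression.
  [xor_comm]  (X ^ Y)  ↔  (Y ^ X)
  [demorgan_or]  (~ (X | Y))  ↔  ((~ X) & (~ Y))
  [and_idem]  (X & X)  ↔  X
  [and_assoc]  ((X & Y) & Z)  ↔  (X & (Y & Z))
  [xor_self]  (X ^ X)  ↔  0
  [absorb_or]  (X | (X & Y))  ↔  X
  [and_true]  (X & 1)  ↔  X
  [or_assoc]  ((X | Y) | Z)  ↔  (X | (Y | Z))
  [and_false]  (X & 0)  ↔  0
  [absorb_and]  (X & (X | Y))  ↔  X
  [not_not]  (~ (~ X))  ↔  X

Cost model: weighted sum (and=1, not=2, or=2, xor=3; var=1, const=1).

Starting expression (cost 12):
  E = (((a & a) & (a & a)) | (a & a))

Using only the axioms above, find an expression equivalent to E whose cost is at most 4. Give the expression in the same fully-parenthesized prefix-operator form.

(a | a)   [cost 4]

1. [and_idem →] ((a & a) & (a & a))  →  (a & a);  E = ((a & a) | (a & a))
2. [and_idem →] (a & a)  →  a;  E = (a | (a & a))
3. [and_idem →] (a & a)  →  a;  cost 4 ≤ 4, done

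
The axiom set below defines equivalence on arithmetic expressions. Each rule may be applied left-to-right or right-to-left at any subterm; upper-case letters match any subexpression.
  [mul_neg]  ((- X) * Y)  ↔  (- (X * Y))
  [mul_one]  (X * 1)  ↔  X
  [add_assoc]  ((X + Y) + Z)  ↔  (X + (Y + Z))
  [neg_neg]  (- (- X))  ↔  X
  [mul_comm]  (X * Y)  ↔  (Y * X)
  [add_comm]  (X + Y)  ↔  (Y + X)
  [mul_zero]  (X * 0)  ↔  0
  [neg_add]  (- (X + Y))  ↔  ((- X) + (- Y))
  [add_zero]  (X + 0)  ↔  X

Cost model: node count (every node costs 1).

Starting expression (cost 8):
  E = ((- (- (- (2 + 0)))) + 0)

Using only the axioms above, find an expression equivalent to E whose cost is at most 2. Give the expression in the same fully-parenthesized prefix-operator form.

1. [neg_neg →] (- (- (- (2 + 0))))  →  (- (2 + 0));  E = ((- (2 + 0)) + 0)
2. [add_zero →] ((- (2 + 0)) + 0)  →  (- (2 + 0))
3. [add_zero →] (2 + 0)  →  2;  cost 2 ≤ 2, done

(- 2)   [cost 2]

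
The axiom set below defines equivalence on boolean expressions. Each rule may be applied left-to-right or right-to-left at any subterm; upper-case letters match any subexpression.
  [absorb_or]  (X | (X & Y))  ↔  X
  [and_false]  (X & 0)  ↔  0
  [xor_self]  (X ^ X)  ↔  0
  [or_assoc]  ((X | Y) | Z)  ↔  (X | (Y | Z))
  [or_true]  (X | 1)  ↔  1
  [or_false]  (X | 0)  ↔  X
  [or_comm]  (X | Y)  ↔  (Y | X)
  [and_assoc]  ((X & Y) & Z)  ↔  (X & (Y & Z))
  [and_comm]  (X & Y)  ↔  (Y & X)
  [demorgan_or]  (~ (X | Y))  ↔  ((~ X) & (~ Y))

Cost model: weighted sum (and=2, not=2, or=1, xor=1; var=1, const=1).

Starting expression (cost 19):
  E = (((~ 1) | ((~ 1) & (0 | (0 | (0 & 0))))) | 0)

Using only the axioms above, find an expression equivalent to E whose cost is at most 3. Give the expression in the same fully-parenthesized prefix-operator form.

(~ 1)   [cost 3]

(1) (0 | (0 & 0))  =[absorb_or →]=  0    ⊢ (((~ 1) | ((~ 1) & (0 | 0))) | 0)
(2) (0 | 0)  =[or_false →]=  0    ⊢ (((~ 1) | ((~ 1) & 0)) | 0)
(3) ((~ 1) | ((~ 1) & 0))  =[absorb_or →]=  (~ 1)    ⊢ ((~ 1) | 0)
(4) ((~ 1) | 0)  =[or_false →]=  (~ 1)    ⊢ cost 3, within 3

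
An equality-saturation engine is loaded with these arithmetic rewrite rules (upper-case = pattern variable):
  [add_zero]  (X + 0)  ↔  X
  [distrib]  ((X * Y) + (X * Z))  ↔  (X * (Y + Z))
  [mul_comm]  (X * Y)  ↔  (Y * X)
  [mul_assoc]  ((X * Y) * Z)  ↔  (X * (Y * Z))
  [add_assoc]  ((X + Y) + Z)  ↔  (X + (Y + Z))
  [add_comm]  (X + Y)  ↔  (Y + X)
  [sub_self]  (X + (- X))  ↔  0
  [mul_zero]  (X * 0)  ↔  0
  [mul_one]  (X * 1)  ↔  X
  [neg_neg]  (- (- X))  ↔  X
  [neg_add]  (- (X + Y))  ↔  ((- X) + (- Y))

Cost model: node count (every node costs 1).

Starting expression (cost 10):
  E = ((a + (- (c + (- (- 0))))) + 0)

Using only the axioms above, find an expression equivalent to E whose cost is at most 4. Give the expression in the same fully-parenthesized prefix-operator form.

1. [neg_neg →] (- (- 0))  →  0;  E = ((a + (- (c + 0))) + 0)
2. [add_zero →] ((a + (- (c + 0))) + 0)  →  (a + (- (c + 0)))
3. [add_zero →] (c + 0)  →  c;  cost 4 ≤ 4, done

(a + (- c))   [cost 4]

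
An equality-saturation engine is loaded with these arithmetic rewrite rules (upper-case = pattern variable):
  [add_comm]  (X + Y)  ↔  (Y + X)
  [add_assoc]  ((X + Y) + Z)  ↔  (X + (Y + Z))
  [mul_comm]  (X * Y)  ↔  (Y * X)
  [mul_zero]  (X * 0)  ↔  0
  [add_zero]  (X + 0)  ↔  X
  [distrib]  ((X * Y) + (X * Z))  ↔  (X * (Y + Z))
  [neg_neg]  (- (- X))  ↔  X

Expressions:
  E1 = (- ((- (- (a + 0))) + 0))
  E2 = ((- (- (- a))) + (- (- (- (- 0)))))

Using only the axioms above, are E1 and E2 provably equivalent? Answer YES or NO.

(1) ((- (- (a + 0))) + 0)  =[add_zero →]=  (- (- (a + 0)))    ⊢ (- (- (- (a + 0))))
(2) (a + 0)  =[add_zero →]=  a    ⊢ (- (- (- a)))
(3) (- (- (- a)))  =[add_zero ←]=  ((- (- (- a))) + 0)
(4) 0  =[neg_neg ←]=  (- (- 0))    ⊢ ((- (- (- a))) + (- (- 0)))
(5) (- (- 0))  =[neg_neg ←]=  (- (- (- (- 0))))    ⊢ E2

YES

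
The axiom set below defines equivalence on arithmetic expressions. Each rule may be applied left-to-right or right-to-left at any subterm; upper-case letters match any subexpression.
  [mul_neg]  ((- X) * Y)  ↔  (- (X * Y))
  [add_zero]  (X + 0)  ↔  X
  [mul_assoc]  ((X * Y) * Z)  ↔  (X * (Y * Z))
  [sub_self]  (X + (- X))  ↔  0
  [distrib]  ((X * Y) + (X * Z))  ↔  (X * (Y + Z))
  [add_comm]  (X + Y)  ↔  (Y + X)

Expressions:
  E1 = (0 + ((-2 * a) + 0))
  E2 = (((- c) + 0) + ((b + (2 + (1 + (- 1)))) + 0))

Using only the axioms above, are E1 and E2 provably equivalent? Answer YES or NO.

NO

Every axiom is a valid identity, so a rewrite proof would force E1 and E2 to agree under every assignment.
At a=0, b=0, c=0: E1 = 0 but E2 = 2; they differ, so no derivation exists.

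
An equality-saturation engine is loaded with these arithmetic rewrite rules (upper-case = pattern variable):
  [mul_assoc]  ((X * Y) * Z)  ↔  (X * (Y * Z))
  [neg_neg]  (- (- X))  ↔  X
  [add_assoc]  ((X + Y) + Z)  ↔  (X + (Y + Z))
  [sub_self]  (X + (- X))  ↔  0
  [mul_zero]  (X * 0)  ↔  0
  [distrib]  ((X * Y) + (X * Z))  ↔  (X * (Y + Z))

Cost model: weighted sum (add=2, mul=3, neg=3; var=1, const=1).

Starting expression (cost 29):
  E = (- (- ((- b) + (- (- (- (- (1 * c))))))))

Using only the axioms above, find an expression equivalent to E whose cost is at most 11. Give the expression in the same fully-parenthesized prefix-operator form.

((- b) + (1 * c))   [cost 11]

(1) (- (- (- (- (1 * c)))))  =[neg_neg →]=  (- (- (1 * c)))    ⊢ (- (- ((- b) + (- (- (1 * c))))))
(2) (- (- ((- b) + (- (- (1 * c))))))  =[neg_neg →]=  ((- b) + (- (- (1 * c))))
(3) (- (- (1 * c)))  =[neg_neg →]=  (1 * c)    ⊢ cost 11, within 11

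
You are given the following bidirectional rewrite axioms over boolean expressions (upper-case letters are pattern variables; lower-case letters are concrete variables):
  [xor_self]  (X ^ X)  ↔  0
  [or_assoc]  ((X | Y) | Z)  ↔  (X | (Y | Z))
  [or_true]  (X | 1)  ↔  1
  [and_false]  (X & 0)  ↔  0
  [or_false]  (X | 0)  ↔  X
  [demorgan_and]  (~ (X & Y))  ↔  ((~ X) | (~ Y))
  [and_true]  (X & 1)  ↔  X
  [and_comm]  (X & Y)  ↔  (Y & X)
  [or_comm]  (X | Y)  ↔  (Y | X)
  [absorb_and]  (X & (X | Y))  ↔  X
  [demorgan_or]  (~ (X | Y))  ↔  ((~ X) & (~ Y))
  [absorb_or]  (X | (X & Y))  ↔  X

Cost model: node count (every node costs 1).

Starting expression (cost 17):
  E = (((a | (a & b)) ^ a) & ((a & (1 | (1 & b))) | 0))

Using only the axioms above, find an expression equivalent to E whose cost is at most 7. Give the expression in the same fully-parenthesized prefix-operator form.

((a ^ a) & (a | 0))   [cost 7]

(1) (1 | (1 & b))  =[absorb_or →]=  1    ⊢ (((a | (a & b)) ^ a) & ((a & 1) | 0))
(2) (a & 1)  =[and_true →]=  a    ⊢ (((a | (a & b)) ^ a) & (a | 0))
(3) (a | (a & b))  =[absorb_or →]=  a    ⊢ cost 7, within 7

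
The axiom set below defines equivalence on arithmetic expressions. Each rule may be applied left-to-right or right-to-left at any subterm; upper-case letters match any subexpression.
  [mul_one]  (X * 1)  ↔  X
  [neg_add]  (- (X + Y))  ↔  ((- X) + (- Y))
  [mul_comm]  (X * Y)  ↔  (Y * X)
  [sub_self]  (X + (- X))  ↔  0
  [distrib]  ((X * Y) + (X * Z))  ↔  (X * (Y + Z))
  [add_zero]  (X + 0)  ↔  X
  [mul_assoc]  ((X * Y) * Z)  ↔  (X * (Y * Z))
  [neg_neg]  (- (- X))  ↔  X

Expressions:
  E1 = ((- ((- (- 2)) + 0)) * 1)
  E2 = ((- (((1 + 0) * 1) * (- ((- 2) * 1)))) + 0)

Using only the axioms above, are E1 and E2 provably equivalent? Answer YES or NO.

YES

step 1: add_zero (→) rewrites ((- (- 2)) + 0) into (- (- 2)), now ((- (- (- 2))) * 1)
step 2: mul_one (→) rewrites ((- (- (- 2))) * 1) into (- (- (- 2)))
step 3: mul_one (←) rewrites (- (- 2)) into ((- (- 2)) * 1), now (- ((- (- 2)) * 1))
step 4: add_zero (←) rewrites 1 into (1 + 0), now (- ((- (- 2)) * (1 + 0)))
step 5: mul_one (←) rewrites (- 2) into ((- 2) * 1), now (- ((- ((- 2) * 1)) * (1 + 0)))
step 6: mul_one (←) rewrites (1 + 0) into ((1 + 0) * 1), now (- ((- ((- 2) * 1)) * ((1 + 0) * 1)))
step 7: mul_comm (→) rewrites ((- ((- 2) * 1)) * ((1 + 0) * 1)) into (((1 + 0) * 1) * (- ((- 2) * 1))), now (- (((1 + 0) * 1) * (- ((- 2) * 1))))
step 8: add_zero (←) rewrites (- (((1 + 0) * 1) * (- ((- 2) * 1)))) into ((- (((1 + 0) * 1) * (- ((- 2) * 1)))) + 0), which is E2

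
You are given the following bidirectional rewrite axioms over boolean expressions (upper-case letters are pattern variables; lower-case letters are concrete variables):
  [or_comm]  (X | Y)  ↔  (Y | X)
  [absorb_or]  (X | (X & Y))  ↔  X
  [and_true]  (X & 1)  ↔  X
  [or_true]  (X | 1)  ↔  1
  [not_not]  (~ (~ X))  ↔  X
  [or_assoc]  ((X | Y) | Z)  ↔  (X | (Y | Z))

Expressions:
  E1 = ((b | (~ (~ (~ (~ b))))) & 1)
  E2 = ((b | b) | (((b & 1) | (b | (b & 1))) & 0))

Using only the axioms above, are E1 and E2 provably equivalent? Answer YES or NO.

step 1: not_not (→) rewrites (~ (~ (~ (~ b)))) into (~ (~ b)), now ((b | (~ (~ b))) & 1)
step 2: or_comm (→) rewrites (b | (~ (~ b))) into ((~ (~ b)) | b), now (((~ (~ b)) | b) & 1)
step 3: not_not (→) rewrites (~ (~ b)) into b, now ((b | b) & 1)
step 4: and_true (→) rewrites ((b | b) & 1) into (b | b)
step 5: absorb_or (←) rewrites (b | b) into ((b | b) | ((b | b) & 0))
step 6: absorb_or (←) rewrites b into (b | (b & 1)), now ((b | b) | ((b | (b | (b & 1))) & 0))
step 7: and_true (←) rewrites b into (b & 1), which is E2

YES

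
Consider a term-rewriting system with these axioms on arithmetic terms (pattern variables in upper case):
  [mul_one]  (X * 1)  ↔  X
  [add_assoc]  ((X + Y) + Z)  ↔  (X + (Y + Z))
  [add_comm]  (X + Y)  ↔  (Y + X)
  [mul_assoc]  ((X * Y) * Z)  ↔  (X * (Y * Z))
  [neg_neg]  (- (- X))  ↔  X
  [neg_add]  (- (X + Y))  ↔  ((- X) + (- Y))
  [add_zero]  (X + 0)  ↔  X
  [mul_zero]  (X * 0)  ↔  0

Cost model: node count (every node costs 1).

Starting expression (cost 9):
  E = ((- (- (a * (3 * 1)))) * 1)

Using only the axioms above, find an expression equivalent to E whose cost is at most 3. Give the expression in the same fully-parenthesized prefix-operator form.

(1) ((- (- (a * (3 * 1)))) * 1)  =[mul_one →]=  (- (- (a * (3 * 1))))
(2) (3 * 1)  =[mul_one →]=  3    ⊢ (- (- (a * 3)))
(3) (- (- (a * 3)))  =[neg_neg →]=  (a * 3)    ⊢ cost 3, within 3

(a * 3)   [cost 3]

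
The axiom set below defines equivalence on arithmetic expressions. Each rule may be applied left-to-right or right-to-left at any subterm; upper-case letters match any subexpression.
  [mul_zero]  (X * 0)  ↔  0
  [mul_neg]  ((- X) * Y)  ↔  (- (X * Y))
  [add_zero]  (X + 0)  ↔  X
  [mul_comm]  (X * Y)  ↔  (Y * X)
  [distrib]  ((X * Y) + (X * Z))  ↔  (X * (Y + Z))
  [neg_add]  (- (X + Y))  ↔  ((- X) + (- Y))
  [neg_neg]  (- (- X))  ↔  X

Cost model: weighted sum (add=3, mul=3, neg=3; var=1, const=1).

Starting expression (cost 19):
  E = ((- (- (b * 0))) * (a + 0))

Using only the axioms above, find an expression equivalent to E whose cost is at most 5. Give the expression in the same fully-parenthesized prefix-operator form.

1. [add_zero →] (a + 0)  →  a;  E = ((- (- (b * 0))) * a)
2. [neg_neg →] (- (- (b * 0)))  →  (b * 0);  E = ((b * 0) * a)
3. [mul_zero →] (b * 0)  →  0;  cost 5 ≤ 5, done

(0 * a)   [cost 5]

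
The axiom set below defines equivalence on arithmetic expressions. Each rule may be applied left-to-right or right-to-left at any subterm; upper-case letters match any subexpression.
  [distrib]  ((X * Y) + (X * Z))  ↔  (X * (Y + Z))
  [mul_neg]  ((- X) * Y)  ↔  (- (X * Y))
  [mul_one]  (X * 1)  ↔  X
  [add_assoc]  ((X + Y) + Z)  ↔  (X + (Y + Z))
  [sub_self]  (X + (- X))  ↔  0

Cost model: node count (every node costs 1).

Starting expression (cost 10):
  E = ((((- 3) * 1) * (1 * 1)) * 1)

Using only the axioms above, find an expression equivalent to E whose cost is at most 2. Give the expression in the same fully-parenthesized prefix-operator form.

(- 3)   [cost 2]

(1) ((- 3) * 1)  =[mul_one →]=  (- 3)    ⊢ (((- 3) * (1 * 1)) * 1)
(2) (1 * 1)  =[mul_one →]=  1    ⊢ (((- 3) * 1) * 1)
(3) (((- 3) * 1) * 1)  =[mul_one →]=  ((- 3) * 1)
(4) ((- 3) * 1)  =[mul_one →]=  (- 3)    ⊢ cost 2, within 2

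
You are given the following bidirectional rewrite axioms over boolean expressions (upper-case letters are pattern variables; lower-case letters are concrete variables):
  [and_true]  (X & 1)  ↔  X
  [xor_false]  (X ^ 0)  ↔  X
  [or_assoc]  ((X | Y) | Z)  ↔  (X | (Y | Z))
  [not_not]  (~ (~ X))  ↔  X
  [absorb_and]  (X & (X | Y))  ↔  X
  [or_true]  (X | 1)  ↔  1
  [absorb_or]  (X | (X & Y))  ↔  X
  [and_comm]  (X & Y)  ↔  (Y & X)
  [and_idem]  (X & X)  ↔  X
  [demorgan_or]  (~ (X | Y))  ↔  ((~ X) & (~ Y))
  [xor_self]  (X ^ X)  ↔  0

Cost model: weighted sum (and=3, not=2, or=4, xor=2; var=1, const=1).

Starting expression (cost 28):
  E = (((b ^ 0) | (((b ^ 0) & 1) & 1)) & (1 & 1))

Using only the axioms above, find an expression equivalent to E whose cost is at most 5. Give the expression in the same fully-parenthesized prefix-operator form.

step 1: and_true (→) rewrites (((b ^ 0) & 1) & 1) into ((b ^ 0) & 1), now (((b ^ 0) | ((b ^ 0) & 1)) & (1 & 1))
step 2: absorb_or (→) rewrites ((b ^ 0) | ((b ^ 0) & 1)) into (b ^ 0), now ((b ^ 0) & (1 & 1))
step 3: and_idem (→) rewrites (1 & 1) into 1, now ((b ^ 0) & 1)
step 4: xor_false (→) rewrites (b ^ 0) into b, reaching cost 5 (bound 5)

(b & 1)   [cost 5]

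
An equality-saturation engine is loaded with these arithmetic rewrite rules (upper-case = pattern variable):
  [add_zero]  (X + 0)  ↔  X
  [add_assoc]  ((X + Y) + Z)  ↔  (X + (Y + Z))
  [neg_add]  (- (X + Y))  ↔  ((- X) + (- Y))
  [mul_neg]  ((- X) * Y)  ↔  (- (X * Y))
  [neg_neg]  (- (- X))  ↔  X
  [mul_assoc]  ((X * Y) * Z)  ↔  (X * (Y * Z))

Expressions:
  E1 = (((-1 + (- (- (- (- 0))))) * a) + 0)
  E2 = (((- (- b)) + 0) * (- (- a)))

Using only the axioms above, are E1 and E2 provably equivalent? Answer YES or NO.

NO

All listed rules preserve value, hence provable equivalence implies equal values everywhere; look for a separating assignment.
a=1, b=0 gives E1 ↦ -1, E2 ↦ 0; values differ ⇒ not provably equivalent.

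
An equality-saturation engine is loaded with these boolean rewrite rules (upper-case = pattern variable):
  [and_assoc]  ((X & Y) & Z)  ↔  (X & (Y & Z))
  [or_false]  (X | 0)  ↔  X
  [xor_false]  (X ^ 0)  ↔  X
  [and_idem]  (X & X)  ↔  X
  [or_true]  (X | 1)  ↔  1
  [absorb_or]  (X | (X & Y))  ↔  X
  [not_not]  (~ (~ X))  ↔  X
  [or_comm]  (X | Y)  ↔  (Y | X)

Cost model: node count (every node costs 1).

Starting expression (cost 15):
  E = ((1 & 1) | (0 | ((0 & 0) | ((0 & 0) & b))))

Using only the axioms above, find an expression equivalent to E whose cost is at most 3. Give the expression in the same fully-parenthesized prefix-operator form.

(1) ((0 & 0) | ((0 & 0) & b))  =[absorb_or →]=  (0 & 0)    ⊢ ((1 & 1) | (0 | (0 & 0)))
(2) (1 & 1)  =[and_idem →]=  1    ⊢ (1 | (0 | (0 & 0)))
(3) (0 | (0 & 0))  =[absorb_or →]=  0    ⊢ cost 3, within 3

(1 | 0)   [cost 3]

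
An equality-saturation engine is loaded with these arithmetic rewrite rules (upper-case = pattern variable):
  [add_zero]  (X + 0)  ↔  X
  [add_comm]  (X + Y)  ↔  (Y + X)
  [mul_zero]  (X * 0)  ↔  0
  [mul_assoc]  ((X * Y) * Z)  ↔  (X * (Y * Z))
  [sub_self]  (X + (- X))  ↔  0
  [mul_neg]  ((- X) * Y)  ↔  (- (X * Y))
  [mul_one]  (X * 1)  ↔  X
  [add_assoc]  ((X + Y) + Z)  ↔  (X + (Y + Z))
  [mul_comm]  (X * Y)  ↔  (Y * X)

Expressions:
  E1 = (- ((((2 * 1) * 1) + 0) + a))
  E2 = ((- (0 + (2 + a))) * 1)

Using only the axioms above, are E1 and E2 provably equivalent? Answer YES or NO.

YES

(1) (2 * 1)  =[mul_one →]=  2    ⊢ (- (((2 * 1) + 0) + a))
(2) ((2 * 1) + 0)  =[add_zero →]=  (2 * 1)    ⊢ (- ((2 * 1) + a))
(3) (2 * 1)  =[mul_one →]=  2    ⊢ (- (2 + a))
(4) (- (2 + a))  =[mul_one ←]=  ((- (2 + a)) * 1)
(5) (2 + a)  =[add_zero ←]=  ((2 + a) + 0)    ⊢ ((- ((2 + a) + 0)) * 1)
(6) ((2 + a) + 0)  =[add_comm →]=  (0 + (2 + a))    ⊢ E2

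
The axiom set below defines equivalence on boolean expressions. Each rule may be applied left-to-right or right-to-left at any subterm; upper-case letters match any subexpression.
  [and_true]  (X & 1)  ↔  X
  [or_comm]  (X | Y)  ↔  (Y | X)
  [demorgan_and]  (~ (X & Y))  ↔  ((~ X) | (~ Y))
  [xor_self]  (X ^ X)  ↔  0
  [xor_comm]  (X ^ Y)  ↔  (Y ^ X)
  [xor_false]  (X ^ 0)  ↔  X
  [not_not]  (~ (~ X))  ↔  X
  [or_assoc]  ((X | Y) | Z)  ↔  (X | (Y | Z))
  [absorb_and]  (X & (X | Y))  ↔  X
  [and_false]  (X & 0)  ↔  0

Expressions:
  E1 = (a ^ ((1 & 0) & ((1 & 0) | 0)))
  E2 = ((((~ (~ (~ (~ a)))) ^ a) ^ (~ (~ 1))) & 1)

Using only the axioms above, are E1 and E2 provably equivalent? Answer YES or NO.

NO

All listed rules preserve value, hence provable equivalence implies equal values everywhere; look for a separating assignment.
a=0 gives E1 ↦ 0, E2 ↦ 1; values differ ⇒ not provably equivalent.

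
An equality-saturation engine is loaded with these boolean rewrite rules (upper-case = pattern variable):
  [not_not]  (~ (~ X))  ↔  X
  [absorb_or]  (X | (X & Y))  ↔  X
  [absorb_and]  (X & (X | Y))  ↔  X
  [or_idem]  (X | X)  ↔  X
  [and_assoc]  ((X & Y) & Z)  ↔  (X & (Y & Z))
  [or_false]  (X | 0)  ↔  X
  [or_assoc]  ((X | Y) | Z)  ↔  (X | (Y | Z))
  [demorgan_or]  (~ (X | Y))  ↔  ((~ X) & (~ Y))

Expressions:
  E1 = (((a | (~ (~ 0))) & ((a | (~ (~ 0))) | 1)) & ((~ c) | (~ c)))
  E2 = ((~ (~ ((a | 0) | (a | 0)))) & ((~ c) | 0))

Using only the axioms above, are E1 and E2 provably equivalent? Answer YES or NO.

1. [absorb_and →] ((a | (~ (~ 0))) & ((a | (~ (~ 0))) | 1))  →  (a | (~ (~ 0)));  E1 = ((a | (~ (~ 0))) & ((~ c) | (~ c)))
2. [not_not →] (~ (~ 0))  →  0;  E1 = ((a | 0) & ((~ c) | (~ c)))
3. [or_idem →] ((~ c) | (~ c))  →  (~ c);  E1 = ((a | 0) & (~ c))
4. [not_not ←] (a | 0)  →  (~ (~ (a | 0)));  E1 = ((~ (~ (a | 0))) & (~ c))
5. [or_idem ←] (a | 0)  →  ((a | 0) | (a | 0));  E1 = ((~ (~ ((a | 0) | (a | 0)))) & (~ c))
6. [or_false ←] (~ c)  →  ((~ c) | 0);  this is E2

YES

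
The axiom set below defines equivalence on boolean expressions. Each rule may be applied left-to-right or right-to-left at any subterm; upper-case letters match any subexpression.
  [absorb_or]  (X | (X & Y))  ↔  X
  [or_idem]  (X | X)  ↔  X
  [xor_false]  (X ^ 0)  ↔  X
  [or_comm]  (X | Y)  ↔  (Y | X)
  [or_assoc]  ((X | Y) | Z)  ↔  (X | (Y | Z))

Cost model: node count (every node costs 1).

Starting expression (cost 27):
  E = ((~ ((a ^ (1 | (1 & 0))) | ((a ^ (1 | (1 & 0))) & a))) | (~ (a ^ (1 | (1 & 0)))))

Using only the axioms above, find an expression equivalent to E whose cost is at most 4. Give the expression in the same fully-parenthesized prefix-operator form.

step 1: absorb_or (→) rewrites ((a ^ (1 | (1 & 0))) | ((a ^ (1 | (1 & 0))) & a)) into (a ^ (1 | (1 & 0))), now ((~ (a ^ (1 | (1 & 0)))) | (~ (a ^ (1 | (1 & 0)))))
step 2: or_idem (→) rewrites ((~ (a ^ (1 | (1 & 0)))) | (~ (a ^ (1 | (1 & 0))))) into (~ (a ^ (1 | (1 & 0))))
step 3: absorb_or (→) rewrites (1 | (1 & 0)) into 1, reaching cost 4 (bound 4)

(~ (a ^ 1))   [cost 4]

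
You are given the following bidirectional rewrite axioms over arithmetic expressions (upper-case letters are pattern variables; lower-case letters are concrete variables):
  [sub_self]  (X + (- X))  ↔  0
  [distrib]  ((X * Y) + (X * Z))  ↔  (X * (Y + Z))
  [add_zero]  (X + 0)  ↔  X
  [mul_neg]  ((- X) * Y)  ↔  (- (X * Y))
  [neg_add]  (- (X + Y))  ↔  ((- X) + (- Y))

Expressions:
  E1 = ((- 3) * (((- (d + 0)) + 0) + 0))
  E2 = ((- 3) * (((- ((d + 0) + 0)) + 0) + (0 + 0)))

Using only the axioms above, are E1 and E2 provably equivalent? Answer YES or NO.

YES

1. [add_zero →] ((- (d + 0)) + 0)  →  (- (d + 0));  E1 = ((- 3) * ((- (d + 0)) + 0))
2. [add_zero →] ((- (d + 0)) + 0)  →  (- (d + 0));  E1 = ((- 3) * (- (d + 0)))
3. [add_zero →] (d + 0)  →  d;  E1 = ((- 3) * (- d))
4. [add_zero ←] (- d)  →  ((- d) + 0);  E1 = ((- 3) * ((- d) + 0))
5. [add_zero ←] 0  →  (0 + 0);  E1 = ((- 3) * ((- d) + (0 + 0)))
6. [add_zero ←] d  →  (d + 0);  E1 = ((- 3) * ((- (d + 0)) + (0 + 0)))
7. [add_zero ←] (d + 0)  →  ((d + 0) + 0);  E1 = ((- 3) * ((- ((d + 0) + 0)) + (0 + 0)))
8. [add_zero ←] (- ((d + 0) + 0))  →  ((- ((d + 0) + 0)) + 0);  this is E2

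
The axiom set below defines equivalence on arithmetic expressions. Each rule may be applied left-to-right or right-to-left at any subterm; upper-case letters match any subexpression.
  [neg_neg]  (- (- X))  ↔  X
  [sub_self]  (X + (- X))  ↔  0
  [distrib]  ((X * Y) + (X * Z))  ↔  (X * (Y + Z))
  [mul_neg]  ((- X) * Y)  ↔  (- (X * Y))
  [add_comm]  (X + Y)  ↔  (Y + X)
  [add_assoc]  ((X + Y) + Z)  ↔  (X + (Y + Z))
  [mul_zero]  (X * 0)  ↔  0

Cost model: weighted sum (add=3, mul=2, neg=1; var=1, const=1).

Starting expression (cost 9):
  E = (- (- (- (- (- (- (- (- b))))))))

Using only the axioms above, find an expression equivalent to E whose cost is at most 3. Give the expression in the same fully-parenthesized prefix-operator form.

(- (- b))   [cost 3]

1. [neg_neg →] (- (- (- (- (- (- b))))))  →  (- (- (- (- b))));  E = (- (- (- (- (- (- b))))))
2. [neg_neg →] (- (- b))  →  b;  E = (- (- (- (- b))))
3. [neg_neg →] (- (- (- (- b))))  →  (- (- b));  cost 3 ≤ 3, done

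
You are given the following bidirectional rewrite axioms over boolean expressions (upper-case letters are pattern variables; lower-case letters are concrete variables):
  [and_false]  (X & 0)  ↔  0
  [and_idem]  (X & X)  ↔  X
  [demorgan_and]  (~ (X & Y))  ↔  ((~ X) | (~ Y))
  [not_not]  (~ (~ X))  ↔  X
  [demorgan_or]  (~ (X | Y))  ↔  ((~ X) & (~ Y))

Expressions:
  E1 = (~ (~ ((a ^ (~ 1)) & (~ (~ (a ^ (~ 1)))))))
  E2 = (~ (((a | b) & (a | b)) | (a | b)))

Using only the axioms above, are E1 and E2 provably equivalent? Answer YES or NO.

All listed rules preserve value, hence provable equivalence implies equal values everywhere; look for a separating assignment.
a=0, b=0 gives E1 ↦ 0, E2 ↦ 1; values differ ⇒ not provably equivalent.

NO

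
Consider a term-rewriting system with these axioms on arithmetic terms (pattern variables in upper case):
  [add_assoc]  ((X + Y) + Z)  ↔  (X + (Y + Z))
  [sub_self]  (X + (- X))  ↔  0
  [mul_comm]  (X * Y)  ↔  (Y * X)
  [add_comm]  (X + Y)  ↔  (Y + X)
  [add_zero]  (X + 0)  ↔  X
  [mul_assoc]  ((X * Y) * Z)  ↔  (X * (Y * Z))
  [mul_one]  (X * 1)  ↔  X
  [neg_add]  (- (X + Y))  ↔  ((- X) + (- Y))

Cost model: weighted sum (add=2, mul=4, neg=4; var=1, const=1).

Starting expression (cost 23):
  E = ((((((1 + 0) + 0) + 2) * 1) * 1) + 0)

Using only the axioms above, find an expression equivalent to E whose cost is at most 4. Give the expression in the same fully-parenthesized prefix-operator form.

(1 + 2)   [cost 4]

1. [mul_one →] ((((1 + 0) + 0) + 2) * 1)  →  (((1 + 0) + 0) + 2);  E = (((((1 + 0) + 0) + 2) * 1) + 0)
2. [add_zero →] (((((1 + 0) + 0) + 2) * 1) + 0)  →  ((((1 + 0) + 0) + 2) * 1)
3. [add_zero →] (1 + 0)  →  1;  E = (((1 + 0) + 2) * 1)
4. [add_zero →] (1 + 0)  →  1;  E = ((1 + 2) * 1)
5. [mul_one →] ((1 + 2) * 1)  →  (1 + 2);  cost 4 ≤ 4, done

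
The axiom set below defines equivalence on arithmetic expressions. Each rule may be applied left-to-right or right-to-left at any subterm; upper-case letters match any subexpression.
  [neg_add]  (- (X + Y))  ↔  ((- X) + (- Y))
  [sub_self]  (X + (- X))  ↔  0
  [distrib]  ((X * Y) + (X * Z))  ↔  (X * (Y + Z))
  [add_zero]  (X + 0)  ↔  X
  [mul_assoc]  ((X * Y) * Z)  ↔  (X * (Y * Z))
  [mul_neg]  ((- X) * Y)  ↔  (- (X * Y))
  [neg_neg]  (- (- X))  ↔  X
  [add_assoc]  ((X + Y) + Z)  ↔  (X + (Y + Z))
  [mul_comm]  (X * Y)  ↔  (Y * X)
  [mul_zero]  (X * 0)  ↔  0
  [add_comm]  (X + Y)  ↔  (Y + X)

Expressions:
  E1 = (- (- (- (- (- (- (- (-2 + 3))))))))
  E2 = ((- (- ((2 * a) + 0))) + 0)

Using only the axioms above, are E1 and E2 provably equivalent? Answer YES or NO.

All listed rules preserve value, hence provable equivalence implies equal values everywhere; look for a separating assignment.
a=0 gives E1 ↦ -1, E2 ↦ 0; values differ ⇒ not provably equivalent.

NO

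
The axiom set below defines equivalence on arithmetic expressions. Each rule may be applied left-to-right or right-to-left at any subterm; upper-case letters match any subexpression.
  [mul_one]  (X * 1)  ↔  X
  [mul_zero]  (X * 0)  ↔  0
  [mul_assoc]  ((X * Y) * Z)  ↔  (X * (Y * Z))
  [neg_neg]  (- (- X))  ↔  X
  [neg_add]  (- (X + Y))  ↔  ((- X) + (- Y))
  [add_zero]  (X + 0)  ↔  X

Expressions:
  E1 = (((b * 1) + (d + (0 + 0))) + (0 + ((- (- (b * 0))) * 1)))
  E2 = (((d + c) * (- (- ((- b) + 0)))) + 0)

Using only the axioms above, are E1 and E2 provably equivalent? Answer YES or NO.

Every axiom is a valid identity, so a rewrite proof would force E1 and E2 to agree under every assignment.
At b=0, c=0, d=1: E1 = 1 but E2 = 0; they differ, so no derivation exists.

NO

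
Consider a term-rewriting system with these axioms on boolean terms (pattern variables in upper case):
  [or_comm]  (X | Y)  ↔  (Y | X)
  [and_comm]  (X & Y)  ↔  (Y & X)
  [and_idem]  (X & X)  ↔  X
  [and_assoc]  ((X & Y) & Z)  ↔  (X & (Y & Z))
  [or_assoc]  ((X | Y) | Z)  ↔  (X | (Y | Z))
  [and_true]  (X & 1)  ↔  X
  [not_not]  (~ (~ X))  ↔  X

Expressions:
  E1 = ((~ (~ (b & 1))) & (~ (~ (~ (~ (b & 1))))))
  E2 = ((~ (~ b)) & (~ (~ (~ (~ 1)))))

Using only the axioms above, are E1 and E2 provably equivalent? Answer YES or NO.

YES

1. [not_not →] (~ (~ (b & 1)))  →  (b & 1);  E1 = ((~ (~ (b & 1))) & (~ (~ (b & 1))))
2. [and_idem →] ((~ (~ (b & 1))) & (~ (~ (b & 1))))  →  (~ (~ (b & 1)))
3. [and_true →] (b & 1)  →  b;  E1 = (~ (~ b))
4. [and_true ←] (~ (~ b))  →  ((~ (~ b)) & 1)
5. [not_not ←] 1  →  (~ (~ 1));  E1 = ((~ (~ b)) & (~ (~ 1)))
6. [not_not ←] (~ (~ 1))  →  (~ (~ (~ (~ 1))));  this is E2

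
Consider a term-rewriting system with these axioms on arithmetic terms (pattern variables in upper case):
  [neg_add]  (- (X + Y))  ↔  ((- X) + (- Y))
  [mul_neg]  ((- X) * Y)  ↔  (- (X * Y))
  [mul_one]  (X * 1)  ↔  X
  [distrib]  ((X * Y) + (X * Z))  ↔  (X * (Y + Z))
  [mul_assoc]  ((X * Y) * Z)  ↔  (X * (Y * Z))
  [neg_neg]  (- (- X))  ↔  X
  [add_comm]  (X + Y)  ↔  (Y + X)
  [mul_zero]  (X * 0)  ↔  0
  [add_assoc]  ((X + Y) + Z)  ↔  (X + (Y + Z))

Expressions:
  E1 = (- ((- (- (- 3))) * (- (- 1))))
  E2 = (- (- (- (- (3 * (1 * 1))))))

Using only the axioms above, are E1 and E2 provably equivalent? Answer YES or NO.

YES

1. [neg_neg →] (- (- 1))  →  1;  E1 = (- ((- (- (- 3))) * 1))
2. [mul_one →] ((- (- (- 3))) * 1)  →  (- (- (- 3)));  E1 = (- (- (- (- 3))))
3. [mul_one ←] 3  →  (3 * 1);  E1 = (- (- (- (- (3 * 1)))))
4. [mul_one ←] 1  →  (1 * 1);  this is E2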